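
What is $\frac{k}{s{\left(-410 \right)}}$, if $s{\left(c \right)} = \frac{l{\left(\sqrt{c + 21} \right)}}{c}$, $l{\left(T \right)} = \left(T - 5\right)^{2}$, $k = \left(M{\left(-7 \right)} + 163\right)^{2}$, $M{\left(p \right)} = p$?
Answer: $- \frac{9977760}{\left(5 - i \sqrt{389}\right)^{2}} \approx 21190.0 - 11482.0 i$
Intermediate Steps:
$k = 24336$ ($k = \left(-7 + 163\right)^{2} = 156^{2} = 24336$)
$l{\left(T \right)} = \left(-5 + T\right)^{2}$
$s{\left(c \right)} = \frac{\left(-5 + \sqrt{21 + c}\right)^{2}}{c}$ ($s{\left(c \right)} = \frac{\left(-5 + \sqrt{c + 21}\right)^{2}}{c} = \frac{\left(-5 + \sqrt{21 + c}\right)^{2}}{c}$)
$\frac{k}{s{\left(-410 \right)}} = \frac{24336}{\frac{1}{-410} \left(-5 + \sqrt{21 - 410}\right)^{2}} = \frac{24336}{\left(- \frac{1}{410}\right) \left(-5 + \sqrt{-389}\right)^{2}} = \frac{24336}{\left(- \frac{1}{410}\right) \left(-5 + i \sqrt{389}\right)^{2}} = 24336 \left(- \frac{410}{\left(-5 + i \sqrt{389}\right)^{2}}\right) = - \frac{9977760}{\left(-5 + i \sqrt{389}\right)^{2}}$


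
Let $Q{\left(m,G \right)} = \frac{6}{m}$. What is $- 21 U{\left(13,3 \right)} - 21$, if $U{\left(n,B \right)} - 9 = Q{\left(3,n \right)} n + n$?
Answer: $-1029$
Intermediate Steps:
$U{\left(n,B \right)} = 9 + 3 n$ ($U{\left(n,B \right)} = 9 + \left(\frac{6}{3} n + n\right) = 9 + \left(6 \cdot \frac{1}{3} n + n\right) = 9 + \left(2 n + n\right) = 9 + 3 n$)
$- 21 U{\left(13,3 \right)} - 21 = - 21 \left(9 + 3 \cdot 13\right) - 21 = - 21 \left(9 + 39\right) - 21 = \left(-21\right) 48 - 21 = -1008 - 21 = -1029$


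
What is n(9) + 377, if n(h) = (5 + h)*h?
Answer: 503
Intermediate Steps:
n(h) = h*(5 + h)
n(9) + 377 = 9*(5 + 9) + 377 = 9*14 + 377 = 126 + 377 = 503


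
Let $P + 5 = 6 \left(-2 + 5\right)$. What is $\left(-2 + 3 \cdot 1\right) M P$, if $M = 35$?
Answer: $455$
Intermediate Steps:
$P = 13$ ($P = -5 + 6 \left(-2 + 5\right) = -5 + 6 \cdot 3 = -5 + 18 = 13$)
$\left(-2 + 3 \cdot 1\right) M P = \left(-2 + 3 \cdot 1\right) 35 \cdot 13 = \left(-2 + 3\right) 35 \cdot 13 = 1 \cdot 35 \cdot 13 = 35 \cdot 13 = 455$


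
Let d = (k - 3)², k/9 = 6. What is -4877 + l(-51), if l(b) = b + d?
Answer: -2327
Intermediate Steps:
k = 54 (k = 9*6 = 54)
d = 2601 (d = (54 - 3)² = 51² = 2601)
l(b) = 2601 + b (l(b) = b + 2601 = 2601 + b)
-4877 + l(-51) = -4877 + (2601 - 51) = -4877 + 2550 = -2327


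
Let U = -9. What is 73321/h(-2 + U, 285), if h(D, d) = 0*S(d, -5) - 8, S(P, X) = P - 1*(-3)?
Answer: -73321/8 ≈ -9165.1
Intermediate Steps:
S(P, X) = 3 + P (S(P, X) = P + 3 = 3 + P)
h(D, d) = -8 (h(D, d) = 0*(3 + d) - 8 = 0 - 8 = -8)
73321/h(-2 + U, 285) = 73321/(-8) = 73321*(-⅛) = -73321/8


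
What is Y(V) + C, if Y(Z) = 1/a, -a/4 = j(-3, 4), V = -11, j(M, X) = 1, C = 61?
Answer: 243/4 ≈ 60.750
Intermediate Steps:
a = -4 (a = -4*1 = -4)
Y(Z) = -¼ (Y(Z) = 1/(-4) = -¼)
Y(V) + C = -¼ + 61 = 243/4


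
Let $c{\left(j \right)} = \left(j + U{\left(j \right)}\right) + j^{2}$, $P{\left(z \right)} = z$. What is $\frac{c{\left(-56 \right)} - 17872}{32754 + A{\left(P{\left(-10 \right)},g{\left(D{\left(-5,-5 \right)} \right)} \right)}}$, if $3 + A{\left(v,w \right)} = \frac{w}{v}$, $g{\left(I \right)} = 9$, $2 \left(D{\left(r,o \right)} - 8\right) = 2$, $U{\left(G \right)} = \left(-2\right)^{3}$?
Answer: $- \frac{148000}{327501} \approx -0.45191$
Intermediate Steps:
$U{\left(G \right)} = -8$
$D{\left(r,o \right)} = 9$ ($D{\left(r,o \right)} = 8 + \frac{1}{2} \cdot 2 = 8 + 1 = 9$)
$c{\left(j \right)} = -8 + j + j^{2}$ ($c{\left(j \right)} = \left(j - 8\right) + j^{2} = \left(-8 + j\right) + j^{2} = -8 + j + j^{2}$)
$A{\left(v,w \right)} = -3 + \frac{w}{v}$
$\frac{c{\left(-56 \right)} - 17872}{32754 + A{\left(P{\left(-10 \right)},g{\left(D{\left(-5,-5 \right)} \right)} \right)}} = \frac{\left(-8 - 56 + \left(-56\right)^{2}\right) - 17872}{32754 - \left(3 - \frac{9}{-10}\right)} = \frac{\left(-8 - 56 + 3136\right) - 17872}{32754 + \left(-3 + 9 \left(- \frac{1}{10}\right)\right)} = \frac{3072 - 17872}{32754 - \frac{39}{10}} = - \frac{14800}{32754 - \frac{39}{10}} = - \frac{14800}{\frac{327501}{10}} = \left(-14800\right) \frac{10}{327501} = - \frac{148000}{327501}$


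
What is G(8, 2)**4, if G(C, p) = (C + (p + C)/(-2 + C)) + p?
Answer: 1500625/81 ≈ 18526.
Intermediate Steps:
G(C, p) = C + p + (C + p)/(-2 + C) (G(C, p) = (C + (C + p)/(-2 + C)) + p = C + p + (C + p)/(-2 + C))
G(8, 2)**4 = ((8**2 - 1*8 - 1*2 + 8*2)/(-2 + 8))**4 = ((64 - 8 - 2 + 16)/6)**4 = ((1/6)*70)**4 = (35/3)**4 = 1500625/81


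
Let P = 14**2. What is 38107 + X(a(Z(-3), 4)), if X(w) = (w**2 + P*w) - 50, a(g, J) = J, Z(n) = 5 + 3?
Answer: 38857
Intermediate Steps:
Z(n) = 8
P = 196
X(w) = -50 + w**2 + 196*w (X(w) = (w**2 + 196*w) - 50 = -50 + w**2 + 196*w)
38107 + X(a(Z(-3), 4)) = 38107 + (-50 + 4**2 + 196*4) = 38107 + (-50 + 16 + 784) = 38107 + 750 = 38857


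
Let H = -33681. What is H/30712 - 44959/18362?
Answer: -999615665/281966872 ≈ -3.5452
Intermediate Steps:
H/30712 - 44959/18362 = -33681/30712 - 44959/18362 = -999615665/281966872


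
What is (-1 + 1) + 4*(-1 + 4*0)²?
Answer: 4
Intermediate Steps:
(-1 + 1) + 4*(-1 + 4*0)² = 0 + 4*(-1 + 0)² = 0 + 4*(-1)² = 0 + 4*1 = 0 + 4 = 4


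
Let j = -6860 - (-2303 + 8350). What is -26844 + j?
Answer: -39751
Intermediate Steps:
j = -12907 (j = -6860 - 1*6047 = -6860 - 6047 = -12907)
-26844 + j = -26844 - 12907 = -39751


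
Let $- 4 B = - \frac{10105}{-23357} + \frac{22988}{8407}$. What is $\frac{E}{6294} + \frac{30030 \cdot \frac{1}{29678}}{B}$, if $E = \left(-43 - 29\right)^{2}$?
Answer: $- \frac{8160109634076}{17959752926399} \approx -0.45436$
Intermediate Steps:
$E = 5184$ ($E = \left(-72\right)^{2} = 5184$)
$B = - \frac{88840493}{112207028}$ ($B = - \frac{- \frac{10105}{-23357} + \frac{22988}{8407}}{4} = - \frac{\left(-10105\right) \left(- \frac{1}{23357}\right) + 22988 \cdot \frac{1}{8407}}{4} = - \frac{\frac{10105}{23357} + \frac{3284}{1201}}{4} = \left(- \frac{1}{4}\right) \frac{88840493}{28051757} = - \frac{88840493}{112207028} \approx -0.79175$)
$\frac{E}{6294} + \frac{30030 \cdot \frac{1}{29678}}{B} = \frac{5184}{6294} + \frac{30030 \cdot \frac{1}{29678}}{- \frac{88840493}{112207028}} = 5184 \cdot \frac{1}{6294} + 30030 \cdot \frac{1}{29678} \left(- \frac{112207028}{88840493}\right) = \frac{864}{1049} + \frac{1365}{1349} \left(- \frac{112207028}{88840493}\right) = \frac{864}{1049} - \frac{21880370460}{17120832151} = - \frac{8160109634076}{17959752926399}$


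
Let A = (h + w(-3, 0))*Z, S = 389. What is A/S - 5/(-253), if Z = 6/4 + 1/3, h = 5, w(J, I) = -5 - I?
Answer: 5/253 ≈ 0.019763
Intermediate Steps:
Z = 11/6 (Z = 6*(¼) + 1*(⅓) = 3/2 + ⅓ = 11/6 ≈ 1.8333)
A = 0 (A = (5 + (-5 - 1*0))*(11/6) = (5 + (-5 + 0))*(11/6) = (5 - 5)*(11/6) = 0*(11/6) = 0)
A/S - 5/(-253) = 0/389 - 5/(-253) = 0*(1/389) - 5*(-1/253) = 0 + 5/253 = 5/253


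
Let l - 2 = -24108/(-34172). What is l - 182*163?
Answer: -253413525/8543 ≈ -29663.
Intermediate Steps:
l = 23113/8543 (l = 2 - 24108/(-34172) = 2 - 24108*(-1/34172) = 2 + 6027/8543 = 23113/8543 ≈ 2.7055)
l - 182*163 = 23113/8543 - 182*163 = 23113/8543 - 29666 = -253413525/8543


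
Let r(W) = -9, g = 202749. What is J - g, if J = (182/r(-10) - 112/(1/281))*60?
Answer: -6276847/3 ≈ -2.0923e+6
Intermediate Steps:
J = -5668600/3 (J = (182/(-9) - 112/(1/281))*60 = (182*(-⅑) - 112/1/281)*60 = (-182/9 - 112*281)*60 = (-182/9 - 31472)*60 = -283430/9*60 = -5668600/3 ≈ -1.8895e+6)
J - g = -5668600/3 - 1*202749 = -5668600/3 - 202749 = -6276847/3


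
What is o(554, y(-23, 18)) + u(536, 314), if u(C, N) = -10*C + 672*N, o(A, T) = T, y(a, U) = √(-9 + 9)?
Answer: 205648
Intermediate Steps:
y(a, U) = 0 (y(a, U) = √0 = 0)
o(554, y(-23, 18)) + u(536, 314) = 0 + (-10*536 + 672*314) = 0 + (-5360 + 211008) = 0 + 205648 = 205648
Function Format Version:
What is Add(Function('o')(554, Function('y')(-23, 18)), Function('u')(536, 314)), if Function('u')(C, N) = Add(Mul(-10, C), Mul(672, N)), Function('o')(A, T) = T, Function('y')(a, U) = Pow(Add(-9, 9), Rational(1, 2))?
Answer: 205648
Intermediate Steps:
Function('y')(a, U) = 0 (Function('y')(a, U) = Pow(0, Rational(1, 2)) = 0)
Add(Function('o')(554, Function('y')(-23, 18)), Function('u')(536, 314)) = Add(0, Add(Mul(-10, 536), Mul(672, 314))) = Add(0, Add(-5360, 211008)) = Add(0, 205648) = 205648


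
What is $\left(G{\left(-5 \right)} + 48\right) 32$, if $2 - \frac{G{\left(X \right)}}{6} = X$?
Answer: $2880$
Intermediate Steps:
$G{\left(X \right)} = 12 - 6 X$
$\left(G{\left(-5 \right)} + 48\right) 32 = \left(\left(12 - -30\right) + 48\right) 32 = \left(\left(12 + 30\right) + 48\right) 32 = \left(42 + 48\right) 32 = 90 \cdot 32 = 2880$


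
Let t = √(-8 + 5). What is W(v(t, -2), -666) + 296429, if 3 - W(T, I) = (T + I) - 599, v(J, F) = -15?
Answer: 297712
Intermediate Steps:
t = I*√3 (t = √(-3) = I*√3 ≈ 1.732*I)
W(T, I) = 602 - I - T (W(T, I) = 3 - ((T + I) - 599) = 3 - ((I + T) - 599) = 3 - (-599 + I + T) = 3 + (599 - I - T) = 602 - I - T)
W(v(t, -2), -666) + 296429 = (602 - 1*(-666) - 1*(-15)) + 296429 = (602 + 666 + 15) + 296429 = 1283 + 296429 = 297712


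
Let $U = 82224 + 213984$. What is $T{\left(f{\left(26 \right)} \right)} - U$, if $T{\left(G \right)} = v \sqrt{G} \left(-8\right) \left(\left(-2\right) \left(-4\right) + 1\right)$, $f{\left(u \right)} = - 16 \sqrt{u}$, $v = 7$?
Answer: $-296208 - 2016 i \sqrt[4]{26} \approx -2.9621 \cdot 10^{5} - 4552.3 i$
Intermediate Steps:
$T{\left(G \right)} = - 504 \sqrt{G}$ ($T{\left(G \right)} = 7 \sqrt{G} \left(-8\right) \left(\left(-2\right) \left(-4\right) + 1\right) = - 56 \sqrt{G} \left(8 + 1\right) = - 56 \sqrt{G} 9 = - 504 \sqrt{G}$)
$U = 296208$
$T{\left(f{\left(26 \right)} \right)} - U = - 504 \sqrt{- 16 \sqrt{26}} - 296208 = - 504 \cdot 4 i \sqrt[4]{26} - 296208 = - 2016 i \sqrt[4]{26} - 296208 = -296208 - 2016 i \sqrt[4]{26}$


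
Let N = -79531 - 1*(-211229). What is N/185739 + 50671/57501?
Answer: 5661449189/3560059413 ≈ 1.5903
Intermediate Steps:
N = 131698 (N = -79531 + 211229 = 131698)
N/185739 + 50671/57501 = 131698/185739 + 50671/57501 = 5661449189/3560059413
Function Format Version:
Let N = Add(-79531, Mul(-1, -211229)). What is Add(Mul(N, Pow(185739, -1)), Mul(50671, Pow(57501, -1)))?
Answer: Rational(5661449189, 3560059413) ≈ 1.5903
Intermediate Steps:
N = 131698 (N = Add(-79531, 211229) = 131698)
Add(Mul(N, Pow(185739, -1)), Mul(50671, Pow(57501, -1))) = Add(Mul(131698, Pow(185739, -1)), Mul(50671, Pow(57501, -1))) = Add(Mul(131698, Rational(1, 185739)), Mul(50671, Rational(1, 57501))) = Add(Rational(131698, 185739), Rational(50671, 57501)) = Rational(5661449189, 3560059413)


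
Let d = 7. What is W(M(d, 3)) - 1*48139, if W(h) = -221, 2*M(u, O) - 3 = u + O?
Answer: -48360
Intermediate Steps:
M(u, O) = 3/2 + O/2 + u/2 (M(u, O) = 3/2 + (u + O)/2 = 3/2 + (O + u)/2 = 3/2 + (O/2 + u/2) = 3/2 + O/2 + u/2)
W(M(d, 3)) - 1*48139 = -221 - 1*48139 = -221 - 48139 = -48360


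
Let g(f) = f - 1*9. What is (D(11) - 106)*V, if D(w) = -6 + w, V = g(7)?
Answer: 202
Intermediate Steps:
g(f) = -9 + f (g(f) = f - 9 = -9 + f)
V = -2 (V = -9 + 7 = -2)
(D(11) - 106)*V = ((-6 + 11) - 106)*(-2) = (5 - 106)*(-2) = -101*(-2) = 202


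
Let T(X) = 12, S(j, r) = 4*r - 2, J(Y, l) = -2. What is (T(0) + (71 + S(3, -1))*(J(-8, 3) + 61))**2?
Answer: 14799409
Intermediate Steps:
S(j, r) = -2 + 4*r
(T(0) + (71 + S(3, -1))*(J(-8, 3) + 61))**2 = (12 + (71 + (-2 + 4*(-1)))*(-2 + 61))**2 = (12 + (71 + (-2 - 4))*59)**2 = (12 + (71 - 6)*59)**2 = (12 + 65*59)**2 = (12 + 3835)**2 = 3847**2 = 14799409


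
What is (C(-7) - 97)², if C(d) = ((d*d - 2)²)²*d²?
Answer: 57170852888649984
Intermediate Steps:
C(d) = d²*(-2 + d²)⁴ (C(d) = ((d² - 2)²)²*d² = ((-2 + d²)²)²*d² = (-2 + d²)⁴*d² = d²*(-2 + d²)⁴)
(C(-7) - 97)² = ((-7)²*(-2 + (-7)²)⁴ - 97)² = (49*(-2 + 49)⁴ - 97)² = (49*47⁴ - 97)² = (49*4879681 - 97)² = (239104369 - 97)² = 239104272² = 57170852888649984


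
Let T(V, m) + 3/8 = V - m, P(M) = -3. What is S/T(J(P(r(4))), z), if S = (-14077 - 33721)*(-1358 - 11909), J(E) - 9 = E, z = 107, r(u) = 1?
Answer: -5073088528/811 ≈ -6.2554e+6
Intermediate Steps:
J(E) = 9 + E
T(V, m) = -3/8 + V - m (T(V, m) = -3/8 + (V - m) = -3/8 + V - m)
S = 634136066 (S = -47798*(-13267) = 634136066)
S/T(J(P(r(4))), z) = 634136066/(-3/8 + (9 - 3) - 1*107) = 634136066/(-3/8 + 6 - 107) = 634136066/(-811/8) = 634136066*(-8/811) = -5073088528/811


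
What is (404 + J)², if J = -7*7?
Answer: 126025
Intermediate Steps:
J = -49
(404 + J)² = (404 - 49)² = 355² = 126025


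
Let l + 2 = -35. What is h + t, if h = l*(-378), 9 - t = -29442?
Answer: 43437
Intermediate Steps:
l = -37 (l = -2 - 35 = -37)
t = 29451 (t = 9 - 1*(-29442) = 9 + 29442 = 29451)
h = 13986 (h = -37*(-378) = 13986)
h + t = 13986 + 29451 = 43437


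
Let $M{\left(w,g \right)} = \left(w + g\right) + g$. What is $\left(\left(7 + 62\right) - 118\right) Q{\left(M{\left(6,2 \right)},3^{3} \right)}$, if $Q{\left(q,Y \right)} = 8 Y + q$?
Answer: $-11074$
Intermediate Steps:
$M{\left(w,g \right)} = w + 2 g$ ($M{\left(w,g \right)} = \left(g + w\right) + g = w + 2 g$)
$Q{\left(q,Y \right)} = q + 8 Y$
$\left(\left(7 + 62\right) - 118\right) Q{\left(M{\left(6,2 \right)},3^{3} \right)} = \left(\left(7 + 62\right) - 118\right) \left(\left(6 + 2 \cdot 2\right) + 8 \cdot 3^{3}\right) = \left(69 - 118\right) \left(\left(6 + 4\right) + 8 \cdot 27\right) = - 49 \left(10 + 216\right) = \left(-49\right) 226 = -11074$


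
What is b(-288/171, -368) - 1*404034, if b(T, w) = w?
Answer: -404402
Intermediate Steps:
b(-288/171, -368) - 1*404034 = -368 - 1*404034 = -368 - 404034 = -404402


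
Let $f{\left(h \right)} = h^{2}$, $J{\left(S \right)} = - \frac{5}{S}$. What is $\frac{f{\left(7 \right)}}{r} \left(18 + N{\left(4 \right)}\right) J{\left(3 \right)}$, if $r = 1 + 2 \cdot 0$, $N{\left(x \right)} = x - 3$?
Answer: $- \frac{4655}{3} \approx -1551.7$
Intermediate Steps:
$N{\left(x \right)} = -3 + x$
$r = 1$ ($r = 1 + 0 = 1$)
$\frac{f{\left(7 \right)}}{r} \left(18 + N{\left(4 \right)}\right) J{\left(3 \right)} = \frac{7^{2}}{1} \left(18 + \left(-3 + 4\right)\right) \left(- \frac{5}{3}\right) = 49 \cdot 1 \left(18 + 1\right) \left(\left(-5\right) \frac{1}{3}\right) = 49 \cdot 19 \left(- \frac{5}{3}\right) = 931 \left(- \frac{5}{3}\right) = - \frac{4655}{3}$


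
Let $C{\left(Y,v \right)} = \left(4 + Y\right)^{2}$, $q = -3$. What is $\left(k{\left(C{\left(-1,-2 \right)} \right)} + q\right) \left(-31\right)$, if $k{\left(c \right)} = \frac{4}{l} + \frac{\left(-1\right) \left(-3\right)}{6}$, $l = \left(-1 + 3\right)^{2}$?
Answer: $\frac{93}{2} \approx 46.5$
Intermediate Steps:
$l = 4$ ($l = 2^{2} = 4$)
$k{\left(c \right)} = \frac{3}{2}$ ($k{\left(c \right)} = \frac{4}{4} + \frac{\left(-1\right) \left(-3\right)}{6} = 4 \cdot \frac{1}{4} + 3 \cdot \frac{1}{6} = 1 + \frac{1}{2} = \frac{3}{2}$)
$\left(k{\left(C{\left(-1,-2 \right)} \right)} + q\right) \left(-31\right) = \left(\frac{3}{2} - 3\right) \left(-31\right) = \left(- \frac{3}{2}\right) \left(-31\right) = \frac{93}{2}$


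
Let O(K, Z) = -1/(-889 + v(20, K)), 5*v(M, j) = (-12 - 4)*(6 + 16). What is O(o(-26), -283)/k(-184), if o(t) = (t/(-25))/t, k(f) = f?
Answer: -5/882648 ≈ -5.6648e-6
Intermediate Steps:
v(M, j) = -352/5 (v(M, j) = ((-12 - 4)*(6 + 16))/5 = (-16*22)/5 = (1/5)*(-352) = -352/5)
o(t) = -1/25 (o(t) = (t*(-1/25))/t = (-t/25)/t = -1/25)
O(K, Z) = 5/4797 (O(K, Z) = -1/(-889 - 352/5) = -1/(-4797/5) = -1*(-5/4797) = 5/4797)
O(o(-26), -283)/k(-184) = (5/4797)/(-184) = (5/4797)*(-1/184) = -5/882648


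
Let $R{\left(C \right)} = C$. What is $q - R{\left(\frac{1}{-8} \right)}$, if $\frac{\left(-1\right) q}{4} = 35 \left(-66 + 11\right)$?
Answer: $\frac{61601}{8} \approx 7700.1$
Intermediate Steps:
$q = 7700$ ($q = - 4 \cdot 35 \left(-66 + 11\right) = - 4 \cdot 35 \left(-55\right) = \left(-4\right) \left(-1925\right) = 7700$)
$q - R{\left(\frac{1}{-8} \right)} = 7700 - \frac{1}{-8} = 7700 - - \frac{1}{8} = 7700 + \frac{1}{8} = \frac{61601}{8}$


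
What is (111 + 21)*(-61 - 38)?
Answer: -13068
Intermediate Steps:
(111 + 21)*(-61 - 38) = 132*(-99) = -13068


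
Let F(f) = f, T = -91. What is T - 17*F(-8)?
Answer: 45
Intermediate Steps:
T - 17*F(-8) = -91 - 17*(-8) = -91 + 136 = 45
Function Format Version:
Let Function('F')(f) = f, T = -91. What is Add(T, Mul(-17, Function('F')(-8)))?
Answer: 45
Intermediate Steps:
Add(T, Mul(-17, Function('F')(-8))) = Add(-91, Mul(-17, -8)) = Add(-91, 136) = 45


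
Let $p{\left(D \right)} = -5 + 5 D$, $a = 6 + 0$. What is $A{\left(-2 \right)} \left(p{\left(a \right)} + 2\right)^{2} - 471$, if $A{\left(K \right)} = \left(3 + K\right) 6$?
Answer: $3903$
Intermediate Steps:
$a = 6$
$A{\left(K \right)} = 18 + 6 K$
$A{\left(-2 \right)} \left(p{\left(a \right)} + 2\right)^{2} - 471 = \left(18 + 6 \left(-2\right)\right) \left(\left(-5 + 5 \cdot 6\right) + 2\right)^{2} - 471 = \left(18 - 12\right) \left(\left(-5 + 30\right) + 2\right)^{2} - 471 = 6 \left(25 + 2\right)^{2} - 471 = 6 \cdot 27^{2} - 471 = 6 \cdot 729 - 471 = 4374 - 471 = 3903$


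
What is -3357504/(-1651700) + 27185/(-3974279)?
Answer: 3324689043779/1641079156075 ≈ 2.0259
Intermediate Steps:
-3357504/(-1651700) + 27185/(-3974279) = -3357504*(-1/1651700) + 27185*(-1/3974279) = 839376/412925 - 27185/3974279 = 3324689043779/1641079156075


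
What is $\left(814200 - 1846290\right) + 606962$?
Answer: $-425128$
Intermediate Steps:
$\left(814200 - 1846290\right) + 606962 = -1032090 + 606962 = -425128$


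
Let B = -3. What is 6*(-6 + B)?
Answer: -54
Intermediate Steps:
6*(-6 + B) = 6*(-6 - 3) = 6*(-9) = -54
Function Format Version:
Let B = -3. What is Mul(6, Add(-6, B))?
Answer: -54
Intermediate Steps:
Mul(6, Add(-6, B)) = Mul(6, Add(-6, -3)) = Mul(6, -9) = -54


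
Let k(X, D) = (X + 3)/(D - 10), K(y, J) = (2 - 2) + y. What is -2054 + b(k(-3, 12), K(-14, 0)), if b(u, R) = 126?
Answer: -1928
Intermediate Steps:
K(y, J) = y (K(y, J) = 0 + y = y)
k(X, D) = (3 + X)/(-10 + D)
-2054 + b(k(-3, 12), K(-14, 0)) = -2054 + 126 = -1928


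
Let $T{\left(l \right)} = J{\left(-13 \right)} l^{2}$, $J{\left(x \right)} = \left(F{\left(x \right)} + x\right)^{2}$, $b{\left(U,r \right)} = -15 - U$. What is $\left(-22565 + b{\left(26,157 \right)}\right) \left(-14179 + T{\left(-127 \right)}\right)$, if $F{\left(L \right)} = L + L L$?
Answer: $-7455633815652$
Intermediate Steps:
$F{\left(L \right)} = L + L^{2}$
$J{\left(x \right)} = \left(x + x \left(1 + x\right)\right)^{2}$ ($J{\left(x \right)} = \left(x \left(1 + x\right) + x\right)^{2} = \left(x + x \left(1 + x\right)\right)^{2}$)
$T{\left(l \right)} = 20449 l^{2}$ ($T{\left(l \right)} = \left(-13\right)^{2} \left(2 - 13\right)^{2} l^{2} = 169 \left(-11\right)^{2} l^{2} = 169 \cdot 121 l^{2} = 20449 l^{2}$)
$\left(-22565 + b{\left(26,157 \right)}\right) \left(-14179 + T{\left(-127 \right)}\right) = \left(-22565 - 41\right) \left(-14179 + 20449 \left(-127\right)^{2}\right) = \left(-22565 - 41\right) \left(-14179 + 20449 \cdot 16129\right) = \left(-22565 - 41\right) \left(-14179 + 329821921\right) = \left(-22606\right) 329807742 = -7455633815652$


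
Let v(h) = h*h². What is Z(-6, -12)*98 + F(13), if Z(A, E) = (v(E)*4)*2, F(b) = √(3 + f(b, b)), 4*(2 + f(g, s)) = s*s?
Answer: -1354752 + √173/2 ≈ -1.3547e+6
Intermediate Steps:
f(g, s) = -2 + s²/4 (f(g, s) = -2 + (s*s)/4 = -2 + s²/4)
v(h) = h³
F(b) = √(1 + b²/4) (F(b) = √(3 + (-2 + b²/4)) = √(1 + b²/4))
Z(A, E) = 8*E³ (Z(A, E) = (E³*4)*2 = (4*E³)*2 = 8*E³)
Z(-6, -12)*98 + F(13) = (8*(-12)³)*98 + √(4 + 13²)/2 = (8*(-1728))*98 + √(4 + 169)/2 = -13824*98 + √173/2 = -1354752 + √173/2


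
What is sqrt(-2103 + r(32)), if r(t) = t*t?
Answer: I*sqrt(1079) ≈ 32.848*I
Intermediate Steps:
r(t) = t**2
sqrt(-2103 + r(32)) = sqrt(-2103 + 32**2) = sqrt(-2103 + 1024) = sqrt(-1079) = I*sqrt(1079)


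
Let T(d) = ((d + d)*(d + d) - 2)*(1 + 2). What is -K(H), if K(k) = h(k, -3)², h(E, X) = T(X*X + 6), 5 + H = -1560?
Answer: -7257636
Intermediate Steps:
H = -1565 (H = -5 - 1560 = -1565)
T(d) = -6 + 12*d² (T(d) = ((2*d)*(2*d) - 2)*3 = (4*d² - 2)*3 = (-2 + 4*d²)*3 = -6 + 12*d²)
h(E, X) = -6 + 12*(6 + X²)² (h(E, X) = -6 + 12*(X*X + 6)² = -6 + 12*(X² + 6)² = -6 + 12*(6 + X²)²)
K(k) = 7257636 (K(k) = (-6 + 12*(6 + (-3)²)²)² = (-6 + 12*(6 + 9)²)² = (-6 + 12*15²)² = (-6 + 12*225)² = (-6 + 2700)² = 2694² = 7257636)
-K(H) = -1*7257636 = -7257636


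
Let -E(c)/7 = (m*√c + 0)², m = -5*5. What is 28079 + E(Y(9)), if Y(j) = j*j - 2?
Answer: -317546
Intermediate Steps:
m = -25
Y(j) = -2 + j² (Y(j) = j² - 2 = -2 + j²)
E(c) = -4375*c (E(c) = -7*(-25*√c + 0)² = -7*625*c = -4375*c)
28079 + E(Y(9)) = 28079 - 4375*(-2 + 9²) = 28079 - 4375*(-2 + 81) = 28079 - 4375*79 = 28079 - 345625 = -317546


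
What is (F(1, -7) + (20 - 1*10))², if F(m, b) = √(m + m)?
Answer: (10 + √2)² ≈ 130.28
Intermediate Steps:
F(m, b) = √2*√m (F(m, b) = √(2*m) = √2*√m)
(F(1, -7) + (20 - 1*10))² = (√2*√1 + (20 - 1*10))² = (√2*1 + (20 - 10))² = (√2 + 10)² = (10 + √2)²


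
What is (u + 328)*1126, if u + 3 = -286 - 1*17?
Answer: 24772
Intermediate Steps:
u = -306 (u = -3 + (-286 - 1*17) = -3 + (-286 - 17) = -3 - 303 = -306)
(u + 328)*1126 = (-306 + 328)*1126 = 22*1126 = 24772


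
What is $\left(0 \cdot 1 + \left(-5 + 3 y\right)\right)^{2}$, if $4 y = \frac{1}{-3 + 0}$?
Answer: $\frac{441}{16} \approx 27.563$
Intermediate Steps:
$y = - \frac{1}{12}$ ($y = \frac{1}{4 \left(-3 + 0\right)} = \frac{1}{4 \left(-3\right)} = \frac{1}{4} \left(- \frac{1}{3}\right) = - \frac{1}{12} \approx -0.083333$)
$\left(0 \cdot 1 + \left(-5 + 3 y\right)\right)^{2} = \left(0 \cdot 1 + \left(-5 + 3 \left(- \frac{1}{12}\right)\right)\right)^{2} = \left(0 - \frac{21}{4}\right)^{2} = \left(- \frac{21}{4}\right)^{2} = \frac{441}{16}$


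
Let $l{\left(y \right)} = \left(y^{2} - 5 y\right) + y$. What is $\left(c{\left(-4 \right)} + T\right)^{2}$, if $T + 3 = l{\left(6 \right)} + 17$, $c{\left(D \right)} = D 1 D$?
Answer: $1764$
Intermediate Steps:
$c{\left(D \right)} = D^{2}$ ($c{\left(D \right)} = D D = D^{2}$)
$l{\left(y \right)} = y^{2} - 4 y$
$T = 26$ ($T = -3 + \left(6 \left(-4 + 6\right) + 17\right) = -3 + \left(6 \cdot 2 + 17\right) = -3 + \left(12 + 17\right) = -3 + 29 = 26$)
$\left(c{\left(-4 \right)} + T\right)^{2} = \left(\left(-4\right)^{2} + 26\right)^{2} = \left(16 + 26\right)^{2} = 42^{2} = 1764$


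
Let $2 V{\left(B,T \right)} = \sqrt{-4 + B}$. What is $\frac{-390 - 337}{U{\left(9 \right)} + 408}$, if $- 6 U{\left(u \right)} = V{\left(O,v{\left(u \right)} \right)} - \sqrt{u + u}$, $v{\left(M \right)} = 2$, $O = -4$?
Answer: $- \frac{4362}{2448 + 3 \sqrt{2} - i \sqrt{2}} \approx -1.7788 - 0.0010258 i$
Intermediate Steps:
$V{\left(B,T \right)} = \frac{\sqrt{-4 + B}}{2}$
$U{\left(u \right)} = - \frac{i \sqrt{2}}{6} + \frac{\sqrt{2} \sqrt{u}}{6}$ ($U{\left(u \right)} = - \frac{\frac{\sqrt{-4 - 4}}{2} - \sqrt{u + u}}{6} = - \frac{\frac{\sqrt{-8}}{2} - \sqrt{2 u}}{6} = - \frac{\frac{2 i \sqrt{2}}{2} - \sqrt{2} \sqrt{u}}{6} = - \frac{i \sqrt{2} - \sqrt{2} \sqrt{u}}{6} = - \frac{i \sqrt{2}}{6} + \frac{\sqrt{2} \sqrt{u}}{6}$)
$\frac{-390 - 337}{U{\left(9 \right)} + 408} = \frac{-390 - 337}{\frac{\sqrt{2} \left(\sqrt{9} - i\right)}{6} + 408} = - \frac{727}{\frac{\sqrt{2} \left(3 - i\right)}{6} + 408} = - \frac{727}{408 + \frac{\sqrt{2} \left(3 - i\right)}{6}}$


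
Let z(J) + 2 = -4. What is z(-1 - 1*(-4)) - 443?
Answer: -449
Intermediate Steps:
z(J) = -6 (z(J) = -2 - 4 = -6)
z(-1 - 1*(-4)) - 443 = -6 - 443 = -449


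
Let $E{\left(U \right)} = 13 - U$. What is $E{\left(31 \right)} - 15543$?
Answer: $-15561$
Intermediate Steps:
$E{\left(31 \right)} - 15543 = \left(13 - 31\right) - 15543 = -18 - 15543 = -15561$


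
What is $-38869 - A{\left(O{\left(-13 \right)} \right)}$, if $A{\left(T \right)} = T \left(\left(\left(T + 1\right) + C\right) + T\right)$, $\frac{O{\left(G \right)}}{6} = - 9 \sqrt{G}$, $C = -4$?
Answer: $36947 - 162 i \sqrt{13} \approx 36947.0 - 584.1 i$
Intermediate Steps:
$O{\left(G \right)} = - 54 \sqrt{G}$ ($O{\left(G \right)} = 6 \left(- 9 \sqrt{G}\right) = - 54 \sqrt{G}$)
$A{\left(T \right)} = T \left(-3 + 2 T\right)$ ($A{\left(T \right)} = T \left(\left(\left(T + 1\right) - 4\right) + T\right) = T \left(\left(\left(1 + T\right) - 4\right) + T\right) = T \left(\left(-3 + T\right) + T\right) = T \left(-3 + 2 T\right)$)
$-38869 - A{\left(O{\left(-13 \right)} \right)} = -38869 - - 54 \sqrt{-13} \left(-3 + 2 \left(- 54 \sqrt{-13}\right)\right) = -38869 - - 54 i \sqrt{13} \left(-3 + 2 \left(- 54 i \sqrt{13}\right)\right) = -38869 - - 54 i \sqrt{13} \left(-3 - 108 i \sqrt{13}\right) = -38869 + 54 i \sqrt{13} \left(-3 - 108 i \sqrt{13}\right)$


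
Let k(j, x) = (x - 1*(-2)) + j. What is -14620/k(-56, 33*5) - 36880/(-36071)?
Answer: -523264340/4003881 ≈ -130.69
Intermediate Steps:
k(j, x) = 2 + j + x (k(j, x) = (x + 2) + j = (2 + x) + j = 2 + j + x)
-14620/k(-56, 33*5) - 36880/(-36071) = -14620/(2 - 56 + 33*5) - 36880/(-36071) = -14620/(2 - 56 + 165) - 36880*(-1/36071) = -14620/111 + 36880/36071 = -523264340/4003881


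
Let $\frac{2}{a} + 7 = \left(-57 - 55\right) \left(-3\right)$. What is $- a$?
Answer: $- \frac{2}{329} \approx -0.006079$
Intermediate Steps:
$a = \frac{2}{329}$ ($a = \frac{2}{-7 + \left(-57 - 55\right) \left(-3\right)} = \frac{2}{-7 - -336} = \frac{2}{-7 + 336} = \frac{2}{329} \approx 0.006079$)
$- a = \left(-1\right) \frac{2}{329} = - \frac{2}{329}$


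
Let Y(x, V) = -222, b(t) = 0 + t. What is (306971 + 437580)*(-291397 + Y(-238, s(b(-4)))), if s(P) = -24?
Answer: -217125218069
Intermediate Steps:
b(t) = t
(306971 + 437580)*(-291397 + Y(-238, s(b(-4)))) = (306971 + 437580)*(-291397 - 222) = 744551*(-291619) = -217125218069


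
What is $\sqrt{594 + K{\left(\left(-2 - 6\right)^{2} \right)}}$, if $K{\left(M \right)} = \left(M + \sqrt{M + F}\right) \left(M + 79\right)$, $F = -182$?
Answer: $\sqrt{9746 + 143 i \sqrt{118}} \approx 99.033 + 7.8427 i$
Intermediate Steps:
$K{\left(M \right)} = \left(79 + M\right) \left(M + \sqrt{-182 + M}\right)$ ($K{\left(M \right)} = \left(M + \sqrt{M - 182}\right) \left(M + 79\right) = \left(M + \sqrt{-182 + M}\right) \left(79 + M\right) = \left(79 + M\right) \left(M + \sqrt{-182 + M}\right)$)
$\sqrt{594 + K{\left(\left(-2 - 6\right)^{2} \right)}} = \sqrt{594 + \left(\left(\left(-2 - 6\right)^{2}\right)^{2} + 79 \left(-2 - 6\right)^{2} + 79 \sqrt{-182 + \left(-2 - 6\right)^{2}} + \left(-2 - 6\right)^{2} \sqrt{-182 + \left(-2 - 6\right)^{2}}\right)} = \sqrt{594 + \left(\left(\left(-8\right)^{2}\right)^{2} + 79 \left(-8\right)^{2} + 79 \sqrt{-182 + \left(-8\right)^{2}} + \left(-8\right)^{2} \sqrt{-182 + \left(-8\right)^{2}}\right)} = \sqrt{594 + \left(64^{2} + 79 \cdot 64 + 79 \sqrt{-182 + 64} + 64 \sqrt{-182 + 64}\right)} = \sqrt{594 + \left(4096 + 5056 + 79 \sqrt{-118} + 64 \sqrt{-118}\right)} = \sqrt{594 + \left(4096 + 5056 + 79 i \sqrt{118} + 64 i \sqrt{118}\right)} = \sqrt{594 + \left(9152 + 143 i \sqrt{118}\right)} = \sqrt{9746 + 143 i \sqrt{118}}$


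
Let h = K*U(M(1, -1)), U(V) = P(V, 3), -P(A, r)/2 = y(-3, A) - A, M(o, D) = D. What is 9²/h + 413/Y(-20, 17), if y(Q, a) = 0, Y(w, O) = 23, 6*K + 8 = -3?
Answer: 10132/253 ≈ 40.047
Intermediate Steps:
K = -11/6 (K = -4/3 + (⅙)*(-3) = -4/3 - ½ = -11/6 ≈ -1.8333)
P(A, r) = 2*A (P(A, r) = -2*(0 - A) = -(-2)*A = 2*A)
U(V) = 2*V
h = 11/3 (h = -11*(-1)/3 = -11/6*(-2) = 11/3 ≈ 3.6667)
9²/h + 413/Y(-20, 17) = 9²/(11/3) + 413/23 = 81*(3/11) + 413*(1/23) = 243/11 + 413/23 = 10132/253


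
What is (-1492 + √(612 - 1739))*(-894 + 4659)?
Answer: -5617380 + 26355*I*√23 ≈ -5.6174e+6 + 1.2639e+5*I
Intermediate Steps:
(-1492 + √(612 - 1739))*(-894 + 4659) = (-1492 + √(-1127))*3765 = (-1492 + 7*I*√23)*3765 = -5617380 + 26355*I*√23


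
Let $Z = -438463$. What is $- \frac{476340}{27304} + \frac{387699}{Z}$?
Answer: $- \frac{54860799729}{2992948438} \approx -18.33$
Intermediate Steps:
$- \frac{476340}{27304} + \frac{387699}{Z} = - \frac{476340}{27304} + \frac{387699}{-438463} = \left(-476340\right) \frac{1}{27304} + 387699 \left(- \frac{1}{438463}\right) = - \frac{119085}{6826} - \frac{387699}{438463} = - \frac{54860799729}{2992948438}$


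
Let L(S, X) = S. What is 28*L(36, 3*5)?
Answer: 1008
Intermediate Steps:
28*L(36, 3*5) = 28*36 = 1008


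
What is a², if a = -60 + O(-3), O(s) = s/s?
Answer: 3481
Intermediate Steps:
O(s) = 1
a = -59 (a = -60 + 1 = -59)
a² = (-59)² = 3481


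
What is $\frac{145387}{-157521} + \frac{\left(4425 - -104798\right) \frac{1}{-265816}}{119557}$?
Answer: $- \frac{4620439837435327}{5006043136573752} \approx -0.92297$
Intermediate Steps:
$\frac{145387}{-157521} + \frac{\left(4425 - -104798\right) \frac{1}{-265816}}{119557} = 145387 \left(- \frac{1}{157521}\right) + \left(4425 + 104798\right) \left(- \frac{1}{265816}\right) \frac{1}{119557} = - \frac{145387}{157521} + 109223 \left(- \frac{1}{265816}\right) \frac{1}{119557} = - \frac{145387}{157521} - \frac{109223}{31780163512} = - \frac{4620439837435327}{5006043136573752}$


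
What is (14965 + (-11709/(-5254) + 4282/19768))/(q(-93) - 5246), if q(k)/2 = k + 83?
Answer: -388633725905/136733101288 ≈ -2.8423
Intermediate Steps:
q(k) = 166 + 2*k (q(k) = 2*(k + 83) = 2*(83 + k) = 166 + 2*k)
(14965 + (-11709/(-5254) + 4282/19768))/(q(-93) - 5246) = (14965 + (-11709/(-5254) + 4282/19768))/((166 + 2*(-93)) - 5246) = (14965 + (-11709*(-1/5254) + 4282*(1/19768)))/((166 - 186) - 5246) = (14965 + (11709/5254 + 2141/9884))/(-20 - 5246) = (14965 + 63490285/25965268)/(-5266) = (388633725905/25965268)*(-1/5266) = -388633725905/136733101288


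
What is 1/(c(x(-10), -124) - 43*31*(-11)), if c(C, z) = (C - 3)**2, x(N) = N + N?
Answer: 1/15192 ≈ 6.5824e-5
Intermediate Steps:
x(N) = 2*N
c(C, z) = (-3 + C)**2
1/(c(x(-10), -124) - 43*31*(-11)) = 1/((-3 + 2*(-10))**2 - 43*31*(-11)) = 1/((-3 - 20)**2 - 1333*(-11)) = 1/((-23)**2 + 14663) = 1/(529 + 14663) = 1/15192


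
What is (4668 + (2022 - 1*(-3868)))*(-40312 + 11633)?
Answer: -302792882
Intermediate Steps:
(4668 + (2022 - 1*(-3868)))*(-40312 + 11633) = (4668 + (2022 + 3868))*(-28679) = (4668 + 5890)*(-28679) = 10558*(-28679) = -302792882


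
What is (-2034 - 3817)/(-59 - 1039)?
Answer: 5851/1098 ≈ 5.3288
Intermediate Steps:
(-2034 - 3817)/(-59 - 1039) = -5851/(-1098) = -5851*(-1/1098) = 5851/1098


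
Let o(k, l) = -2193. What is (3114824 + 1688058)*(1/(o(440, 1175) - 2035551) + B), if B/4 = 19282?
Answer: 377427563973211871/1018872 ≈ 3.7044e+11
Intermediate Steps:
B = 77128 (B = 4*19282 = 77128)
(3114824 + 1688058)*(1/(o(440, 1175) - 2035551) + B) = (3114824 + 1688058)*(1/(-2193 - 2035551) + 77128) = 4802882*(1/(-2037744) + 77128) = 4802882*(-1/2037744 + 77128) = 4802882*(157167119231/2037744) = 377427563973211871/1018872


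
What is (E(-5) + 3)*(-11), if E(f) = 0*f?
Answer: -33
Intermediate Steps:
E(f) = 0
(E(-5) + 3)*(-11) = (0 + 3)*(-11) = 3*(-11) = -33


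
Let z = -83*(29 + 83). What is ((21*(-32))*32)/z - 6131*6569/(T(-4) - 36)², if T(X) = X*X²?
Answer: -3340866737/830000 ≈ -4025.1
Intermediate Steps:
T(X) = X³
z = -9296 (z = -83*112 = -9296)
((21*(-32))*32)/z - 6131*6569/(T(-4) - 36)² = ((21*(-32))*32)/(-9296) - 6131*6569/((-4)³ - 36)² = -672*32*(-1/9296) - 6131*6569/(-64 - 36)² = -21504*(-1/9296) - 6131/((-100)²*(1/6569)) = 192/83 - 6131/(10000*(1/6569)) = 192/83 - 6131/10000/6569 = 192/83 - 6131*6569/10000 = 192/83 - 40274539/10000 = -3340866737/830000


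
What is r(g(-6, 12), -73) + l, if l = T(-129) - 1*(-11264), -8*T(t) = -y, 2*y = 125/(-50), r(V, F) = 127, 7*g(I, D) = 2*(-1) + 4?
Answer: 364507/32 ≈ 11391.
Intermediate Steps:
g(I, D) = 2/7 (g(I, D) = (2*(-1) + 4)/7 = (-2 + 4)/7 = (⅐)*2 = 2/7)
y = -5/4 (y = (125/(-50))/2 = (125*(-1/50))/2 = (½)*(-5/2) = -5/4 ≈ -1.2500)
T(t) = -5/32 (T(t) = -(-1)*(-5)/(8*4) = -⅛*5/4 = -5/32)
l = 360443/32 (l = -5/32 - 1*(-11264) = -5/32 + 11264 = 360443/32 ≈ 11264.)
r(g(-6, 12), -73) + l = 127 + 360443/32 = 364507/32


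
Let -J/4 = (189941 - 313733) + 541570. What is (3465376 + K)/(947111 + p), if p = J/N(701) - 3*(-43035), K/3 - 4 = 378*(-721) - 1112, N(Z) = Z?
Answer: 926875519/376378152 ≈ 2.4626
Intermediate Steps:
J = -1671112 (J = -4*((189941 - 313733) + 541570) = -4*(-123792 + 541570) = -4*417778 = -1671112)
K = -820938 (K = 12 + 3*(378*(-721) - 1112) = 12 + 3*(-272538 - 1112) = 12 + 3*(-273650) = 12 - 820950 = -820938)
p = 88831493/701 (p = -1671112/701 - 3*(-43035) = -1671112*1/701 - 1*(-129105) = -1671112/701 + 129105 = 88831493/701 ≈ 1.2672e+5)
(3465376 + K)/(947111 + p) = (3465376 - 820938)/(947111 + 88831493/701) = 2644438/(752756304/701) = 2644438*(701/752756304) = 926875519/376378152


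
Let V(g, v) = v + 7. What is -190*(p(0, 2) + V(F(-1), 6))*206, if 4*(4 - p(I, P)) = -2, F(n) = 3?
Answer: -684950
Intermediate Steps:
V(g, v) = 7 + v
p(I, P) = 9/2 (p(I, P) = 4 - ¼*(-2) = 4 + ½ = 9/2)
-190*(p(0, 2) + V(F(-1), 6))*206 = -190*(9/2 + (7 + 6))*206 = -190*(9/2 + 13)*206 = -190*35/2*206 = -3325*206 = -684950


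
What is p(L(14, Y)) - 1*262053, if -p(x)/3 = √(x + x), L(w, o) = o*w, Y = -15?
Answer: -262053 - 6*I*√105 ≈ -2.6205e+5 - 61.482*I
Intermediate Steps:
p(x) = -3*√2*√x (p(x) = -3*√(x + x) = -3*√2*√x)
p(L(14, Y)) - 1*262053 = -3*√2*√(-15*14) - 1*262053 = -3*√2*√(-210) - 262053 = -3*√2*I*√210 - 262053 = -6*I*√105 - 262053 = -262053 - 6*I*√105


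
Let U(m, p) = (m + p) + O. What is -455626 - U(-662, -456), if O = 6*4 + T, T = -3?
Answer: -454529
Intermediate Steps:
O = 21 (O = 6*4 - 3 = 24 - 3 = 21)
U(m, p) = 21 + m + p (U(m, p) = (m + p) + 21 = 21 + m + p)
-455626 - U(-662, -456) = -455626 - (21 - 662 - 456) = -455626 - 1*(-1097) = -455626 + 1097 = -454529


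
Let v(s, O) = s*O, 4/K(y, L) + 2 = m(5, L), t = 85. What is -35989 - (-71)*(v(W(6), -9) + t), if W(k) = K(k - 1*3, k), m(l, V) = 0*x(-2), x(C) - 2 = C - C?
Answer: -28676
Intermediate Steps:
x(C) = 2 (x(C) = 2 + (C - C) = 2 + 0 = 2)
m(l, V) = 0 (m(l, V) = 0*2 = 0)
K(y, L) = -2 (K(y, L) = 4/(-2 + 0) = 4/(-2) = 4*(-½) = -2)
W(k) = -2
v(s, O) = O*s
-35989 - (-71)*(v(W(6), -9) + t) = -35989 - (-71)*(-9*(-2) + 85) = -35989 - (-71)*(18 + 85) = -35989 - (-71)*103 = -35989 - 1*(-7313) = -35989 + 7313 = -28676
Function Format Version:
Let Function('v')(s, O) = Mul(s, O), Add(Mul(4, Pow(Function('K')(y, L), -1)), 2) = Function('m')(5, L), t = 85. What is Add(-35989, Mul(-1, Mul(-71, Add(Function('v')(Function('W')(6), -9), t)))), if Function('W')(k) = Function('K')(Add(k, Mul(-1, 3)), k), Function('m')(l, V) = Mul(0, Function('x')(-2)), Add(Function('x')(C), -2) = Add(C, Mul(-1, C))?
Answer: -28676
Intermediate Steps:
Function('x')(C) = 2 (Function('x')(C) = Add(2, Add(C, Mul(-1, C))) = Add(2, 0) = 2)
Function('m')(l, V) = 0 (Function('m')(l, V) = Mul(0, 2) = 0)
Function('K')(y, L) = -2 (Function('K')(y, L) = Mul(4, Pow(Add(-2, 0), -1)) = Mul(4, Pow(-2, -1)) = Mul(4, Rational(-1, 2)) = -2)
Function('W')(k) = -2
Function('v')(s, O) = Mul(O, s)
Add(-35989, Mul(-1, Mul(-71, Add(Function('v')(Function('W')(6), -9), t)))) = Add(-35989, Mul(-1, Mul(-71, Add(Mul(-9, -2), 85)))) = Add(-35989, Mul(-1, Mul(-71, Add(18, 85)))) = Add(-35989, Mul(-1, Mul(-71, 103))) = Add(-35989, Mul(-1, -7313)) = Add(-35989, 7313) = -28676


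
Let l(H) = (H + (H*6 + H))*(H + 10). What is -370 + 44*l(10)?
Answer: 70030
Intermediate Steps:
l(H) = 8*H*(10 + H) (l(H) = (H + (6*H + H))*(10 + H) = (H + 7*H)*(10 + H) = (8*H)*(10 + H) = 8*H*(10 + H))
-370 + 44*l(10) = -370 + 44*(8*10*(10 + 10)) = -370 + 44*(8*10*20) = -370 + 44*1600 = -370 + 70400 = 70030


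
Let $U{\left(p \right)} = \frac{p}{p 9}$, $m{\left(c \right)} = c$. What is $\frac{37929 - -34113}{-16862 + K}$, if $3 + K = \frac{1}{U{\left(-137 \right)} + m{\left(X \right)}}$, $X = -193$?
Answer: $- \frac{125064912}{29277649} \approx -4.2717$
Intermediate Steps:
$U{\left(p \right)} = \frac{1}{9}$ ($U{\left(p \right)} = \frac{p}{9 p} = p \frac{1}{9 p} = \frac{1}{9}$)
$K = - \frac{5217}{1736}$ ($K = -3 + \frac{1}{\frac{1}{9} - 193} = -3 + \frac{1}{- \frac{1736}{9}} = -3 - \frac{9}{1736} = - \frac{5217}{1736} \approx -3.0052$)
$\frac{37929 - -34113}{-16862 + K} = \frac{37929 - -34113}{-16862 - \frac{5217}{1736}} = \frac{37929 + 34113}{- \frac{29277649}{1736}} = 72042 \left(- \frac{1736}{29277649}\right) = - \frac{125064912}{29277649}$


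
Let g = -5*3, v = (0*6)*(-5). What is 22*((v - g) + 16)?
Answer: 682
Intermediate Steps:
v = 0 (v = 0*(-5) = 0)
g = -15
22*((v - g) + 16) = 22*((0 - 1*(-15)) + 16) = 22*((0 + 15) + 16) = 22*(15 + 16) = 22*31 = 682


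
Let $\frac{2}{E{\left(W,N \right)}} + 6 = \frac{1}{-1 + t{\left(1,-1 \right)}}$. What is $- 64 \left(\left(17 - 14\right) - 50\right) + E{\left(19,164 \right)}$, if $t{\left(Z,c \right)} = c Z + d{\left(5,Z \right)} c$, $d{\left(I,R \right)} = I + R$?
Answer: $\frac{147376}{49} \approx 3007.7$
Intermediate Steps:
$t{\left(Z,c \right)} = Z c + c \left(5 + Z\right)$ ($t{\left(Z,c \right)} = c Z + \left(5 + Z\right) c = Z c + c \left(5 + Z\right)$)
$E{\left(W,N \right)} = - \frac{16}{49}$ ($E{\left(W,N \right)} = \frac{2}{-6 + \frac{1}{-1 - \left(5 + 2 \cdot 1\right)}} = \frac{2}{-6 + \frac{1}{-1 - \left(5 + 2\right)}} = \frac{2}{-6 + \frac{1}{-1 - 7}} = \frac{2}{-6 + \frac{1}{-8}} = \frac{2}{-6 - \frac{1}{8}} = \frac{2}{- \frac{49}{8}} = 2 \left(- \frac{8}{49}\right) = - \frac{16}{49}$)
$- 64 \left(\left(17 - 14\right) - 50\right) + E{\left(19,164 \right)} = - 64 \left(\left(17 - 14\right) - 50\right) - \frac{16}{49} = - 64 \left(3 - 50\right) - \frac{16}{49} = \left(-64\right) \left(-47\right) - \frac{16}{49} = 3008 - \frac{16}{49} = \frac{147376}{49}$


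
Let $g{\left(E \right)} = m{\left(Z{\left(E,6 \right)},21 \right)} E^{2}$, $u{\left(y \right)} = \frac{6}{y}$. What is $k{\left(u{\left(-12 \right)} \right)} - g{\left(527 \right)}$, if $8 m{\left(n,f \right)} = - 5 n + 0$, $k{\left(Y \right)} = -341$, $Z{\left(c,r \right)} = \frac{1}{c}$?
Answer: $- \frac{93}{8} \approx -11.625$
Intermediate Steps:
$m{\left(n,f \right)} = - \frac{5 n}{8}$ ($m{\left(n,f \right)} = \frac{- 5 n + 0}{8} = \frac{\left(-5\right) n}{8} = - \frac{5 n}{8}$)
$g{\left(E \right)} = - \frac{5 E}{8}$ ($g{\left(E \right)} = - \frac{5}{8 E} E^{2} = - \frac{5 E}{8}$)
$k{\left(u{\left(-12 \right)} \right)} - g{\left(527 \right)} = -341 - \left(- \frac{5}{8}\right) 527 = -341 - - \frac{2635}{8} = -341 + \frac{2635}{8} = - \frac{93}{8}$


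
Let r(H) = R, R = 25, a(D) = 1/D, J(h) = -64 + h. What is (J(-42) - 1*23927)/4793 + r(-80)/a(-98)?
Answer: -11766883/4793 ≈ -2455.0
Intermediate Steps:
r(H) = 25
(J(-42) - 1*23927)/4793 + r(-80)/a(-98) = ((-64 - 42) - 1*23927)/4793 + 25/(1/(-98)) = (-106 - 23927)*(1/4793) + 25/(-1/98) = -24033*1/4793 + 25*(-98) = -24033/4793 - 2450 = -11766883/4793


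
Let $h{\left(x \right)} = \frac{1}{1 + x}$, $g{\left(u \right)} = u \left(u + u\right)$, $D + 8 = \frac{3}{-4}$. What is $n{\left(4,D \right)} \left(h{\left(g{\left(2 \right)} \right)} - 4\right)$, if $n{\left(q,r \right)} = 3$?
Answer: $- \frac{35}{3} \approx -11.667$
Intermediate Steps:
$D = - \frac{35}{4}$ ($D = -8 + \frac{3}{-4} = -8 + 3 \left(- \frac{1}{4}\right) = -8 - \frac{3}{4} = - \frac{35}{4} \approx -8.75$)
$g{\left(u \right)} = 2 u^{2}$ ($g{\left(u \right)} = u 2 u = 2 u^{2}$)
$n{\left(4,D \right)} \left(h{\left(g{\left(2 \right)} \right)} - 4\right) = 3 \left(\frac{1}{1 + 2 \cdot 2^{2}} - 4\right) = 3 \left(\frac{1}{1 + 2 \cdot 4} - 4\right) = 3 \left(\frac{1}{1 + 8} - 4\right) = 3 \left(\frac{1}{9} - 4\right) = 3 \left(- \frac{35}{9}\right) = - \frac{35}{3}$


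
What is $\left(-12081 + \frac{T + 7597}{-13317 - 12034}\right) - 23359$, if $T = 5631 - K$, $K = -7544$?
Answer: $- \frac{898460212}{25351} \approx -35441.0$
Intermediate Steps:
$T = 13175$ ($T = 5631 - -7544 = 5631 + 7544 = 13175$)
$\left(-12081 + \frac{T + 7597}{-13317 - 12034}\right) - 23359 = \left(-12081 + \frac{13175 + 7597}{-13317 - 12034}\right) - 23359 = \left(-12081 + \frac{20772}{-25351}\right) - 23359 = \left(-12081 + 20772 \left(- \frac{1}{25351}\right)\right) - 23359 = \left(-12081 - \frac{20772}{25351}\right) - 23359 = - \frac{306286203}{25351} - 23359 = - \frac{898460212}{25351}$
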